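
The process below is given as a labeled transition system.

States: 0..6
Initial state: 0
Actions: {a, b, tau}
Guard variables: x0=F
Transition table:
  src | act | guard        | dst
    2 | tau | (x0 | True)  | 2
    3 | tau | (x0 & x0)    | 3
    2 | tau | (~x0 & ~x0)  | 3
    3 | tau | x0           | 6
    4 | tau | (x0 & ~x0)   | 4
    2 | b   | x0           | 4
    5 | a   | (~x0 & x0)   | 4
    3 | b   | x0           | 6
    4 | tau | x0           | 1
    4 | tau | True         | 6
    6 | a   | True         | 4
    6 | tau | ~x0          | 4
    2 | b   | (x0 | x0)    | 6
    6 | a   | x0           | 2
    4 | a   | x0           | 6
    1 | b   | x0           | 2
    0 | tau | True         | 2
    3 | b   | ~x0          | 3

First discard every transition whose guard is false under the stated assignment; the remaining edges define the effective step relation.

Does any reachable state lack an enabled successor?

Reach set: {0,2,3}
  0: tau→2  [deg 1]
  2: tau→2  tau→3  [deg 2]
  3: b→3  [deg 1]

Answer: DEADLOCK-FREE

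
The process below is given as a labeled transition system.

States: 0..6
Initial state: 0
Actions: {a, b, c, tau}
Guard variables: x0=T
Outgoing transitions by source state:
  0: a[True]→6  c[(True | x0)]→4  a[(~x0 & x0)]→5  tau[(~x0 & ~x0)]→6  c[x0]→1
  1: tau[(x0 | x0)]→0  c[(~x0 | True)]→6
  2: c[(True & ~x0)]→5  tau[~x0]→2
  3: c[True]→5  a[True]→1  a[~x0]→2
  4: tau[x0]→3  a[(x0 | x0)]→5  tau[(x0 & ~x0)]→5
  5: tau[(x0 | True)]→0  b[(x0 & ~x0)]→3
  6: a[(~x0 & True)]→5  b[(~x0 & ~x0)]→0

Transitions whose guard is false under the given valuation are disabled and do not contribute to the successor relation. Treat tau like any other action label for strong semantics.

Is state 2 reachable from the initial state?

Answer: UNREACHABLE

Analysis:
Guard filter leaves 10 enabled edge(s).
L0 = {0}
L1 = {1,4,6}  cumulative {0,1,4,6}
L2 = {3,5}  cumulative {0,1,3,4,5,6}
Reachable = {0,1,3,4,5,6}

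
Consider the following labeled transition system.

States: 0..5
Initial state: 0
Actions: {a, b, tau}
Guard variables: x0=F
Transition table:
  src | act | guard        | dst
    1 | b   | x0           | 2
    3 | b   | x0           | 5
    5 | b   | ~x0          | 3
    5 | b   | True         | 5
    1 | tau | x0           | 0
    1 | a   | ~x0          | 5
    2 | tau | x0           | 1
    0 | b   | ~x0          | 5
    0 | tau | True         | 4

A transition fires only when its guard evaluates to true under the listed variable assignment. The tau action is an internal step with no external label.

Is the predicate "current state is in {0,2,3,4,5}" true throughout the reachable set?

Answer: INVARIANT HOLDS

Analysis:
Safe = {0,2,3,4,5}
Reachable = {0,3,4,5}
  0: ✓
  3: ✓
  4: ✓
  5: ✓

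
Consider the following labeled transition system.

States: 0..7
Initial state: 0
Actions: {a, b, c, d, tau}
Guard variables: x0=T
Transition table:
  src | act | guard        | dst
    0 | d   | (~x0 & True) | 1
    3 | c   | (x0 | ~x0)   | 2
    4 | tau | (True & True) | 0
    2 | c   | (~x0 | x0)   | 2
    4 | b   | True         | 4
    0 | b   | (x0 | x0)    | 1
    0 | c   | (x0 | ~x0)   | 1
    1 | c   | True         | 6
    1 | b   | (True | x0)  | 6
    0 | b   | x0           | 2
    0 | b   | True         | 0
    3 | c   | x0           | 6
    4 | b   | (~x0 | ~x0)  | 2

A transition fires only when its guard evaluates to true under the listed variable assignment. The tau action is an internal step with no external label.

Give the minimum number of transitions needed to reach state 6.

Breadth-first toward 6:
  Layer 0: {0}
  Layer 1: {1,2}
  Layer 2: {6}
first hit 6 at d=2 via b·b

Answer: 2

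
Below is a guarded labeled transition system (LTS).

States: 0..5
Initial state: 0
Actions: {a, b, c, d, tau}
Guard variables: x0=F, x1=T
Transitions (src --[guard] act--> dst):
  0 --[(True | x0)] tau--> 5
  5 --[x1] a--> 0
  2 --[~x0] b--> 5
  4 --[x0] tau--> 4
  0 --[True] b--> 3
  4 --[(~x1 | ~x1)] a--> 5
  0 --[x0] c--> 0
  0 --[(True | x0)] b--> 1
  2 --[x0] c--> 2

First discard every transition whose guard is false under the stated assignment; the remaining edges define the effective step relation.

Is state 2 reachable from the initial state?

Guard filter leaves 5 enabled edge(s).
L0 = {0}
L1 = {1,3,5}  total {0,1,3,5}
Reachable = {0,1,3,5}

Answer: UNREACHABLE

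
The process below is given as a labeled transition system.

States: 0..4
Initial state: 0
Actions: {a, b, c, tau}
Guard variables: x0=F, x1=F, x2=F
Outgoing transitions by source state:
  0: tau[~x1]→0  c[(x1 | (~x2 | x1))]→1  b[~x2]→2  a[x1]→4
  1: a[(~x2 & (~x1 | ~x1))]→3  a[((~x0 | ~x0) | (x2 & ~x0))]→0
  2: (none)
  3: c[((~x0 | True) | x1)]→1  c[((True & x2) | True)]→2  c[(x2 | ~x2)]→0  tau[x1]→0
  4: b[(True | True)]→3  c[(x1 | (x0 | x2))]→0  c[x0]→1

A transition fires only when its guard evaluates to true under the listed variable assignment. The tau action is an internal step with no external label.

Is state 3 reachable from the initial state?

After dropping false guards: 9 live edges.
depth 0: {0}
depth 1: {1,2}  cumulative {0,1,2}
depth 2: {3}  cumulative {0,1,2,3}
Reachable = {0,1,2,3}
witness 3: c·a

Answer: REACHABLE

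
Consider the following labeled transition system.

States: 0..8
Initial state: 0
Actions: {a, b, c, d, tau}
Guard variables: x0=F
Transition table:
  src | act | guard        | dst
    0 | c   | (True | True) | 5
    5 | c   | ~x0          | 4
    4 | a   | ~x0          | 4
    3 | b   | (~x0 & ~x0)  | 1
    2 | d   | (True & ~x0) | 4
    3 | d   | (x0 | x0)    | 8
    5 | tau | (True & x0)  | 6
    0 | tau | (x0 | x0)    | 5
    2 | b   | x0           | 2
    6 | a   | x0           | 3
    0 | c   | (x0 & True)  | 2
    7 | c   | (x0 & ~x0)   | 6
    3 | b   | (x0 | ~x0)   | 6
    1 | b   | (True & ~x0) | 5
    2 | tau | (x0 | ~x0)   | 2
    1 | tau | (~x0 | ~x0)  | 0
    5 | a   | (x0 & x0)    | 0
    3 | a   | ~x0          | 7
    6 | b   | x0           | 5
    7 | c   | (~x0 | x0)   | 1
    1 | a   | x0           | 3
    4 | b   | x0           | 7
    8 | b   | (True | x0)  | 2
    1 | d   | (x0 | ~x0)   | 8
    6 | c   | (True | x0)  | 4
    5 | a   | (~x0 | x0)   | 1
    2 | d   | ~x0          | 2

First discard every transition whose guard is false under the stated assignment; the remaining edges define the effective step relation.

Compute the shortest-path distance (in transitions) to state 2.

Answer: 4

Working:
Layered search for 2:
  Layer 0: {0}
  Layer 1: {5}
  Layer 2: {1,4}
  Layer 3: {8}
  Layer 4: {2}
first hit 2 at d=4 via c·a·d·b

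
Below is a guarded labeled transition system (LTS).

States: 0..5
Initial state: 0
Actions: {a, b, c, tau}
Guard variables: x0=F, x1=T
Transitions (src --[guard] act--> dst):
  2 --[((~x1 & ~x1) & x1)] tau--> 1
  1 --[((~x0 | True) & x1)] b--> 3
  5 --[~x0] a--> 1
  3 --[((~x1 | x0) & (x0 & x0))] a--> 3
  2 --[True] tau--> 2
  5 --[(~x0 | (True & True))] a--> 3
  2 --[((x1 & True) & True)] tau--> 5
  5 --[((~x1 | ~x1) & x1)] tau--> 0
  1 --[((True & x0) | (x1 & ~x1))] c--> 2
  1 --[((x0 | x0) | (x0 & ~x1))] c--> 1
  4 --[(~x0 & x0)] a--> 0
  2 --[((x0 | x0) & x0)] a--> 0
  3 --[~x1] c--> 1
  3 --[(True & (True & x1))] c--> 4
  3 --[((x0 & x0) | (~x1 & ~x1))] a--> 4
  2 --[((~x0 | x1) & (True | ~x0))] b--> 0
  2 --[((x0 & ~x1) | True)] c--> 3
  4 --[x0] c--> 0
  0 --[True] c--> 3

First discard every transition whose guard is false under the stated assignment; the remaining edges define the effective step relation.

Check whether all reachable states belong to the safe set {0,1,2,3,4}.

Answer: INVARIANT HOLDS

Working:
Inv-set: {0,1,2,3,4}
Reachable = {0,3,4}
  0: safe
  3: safe
  4: safe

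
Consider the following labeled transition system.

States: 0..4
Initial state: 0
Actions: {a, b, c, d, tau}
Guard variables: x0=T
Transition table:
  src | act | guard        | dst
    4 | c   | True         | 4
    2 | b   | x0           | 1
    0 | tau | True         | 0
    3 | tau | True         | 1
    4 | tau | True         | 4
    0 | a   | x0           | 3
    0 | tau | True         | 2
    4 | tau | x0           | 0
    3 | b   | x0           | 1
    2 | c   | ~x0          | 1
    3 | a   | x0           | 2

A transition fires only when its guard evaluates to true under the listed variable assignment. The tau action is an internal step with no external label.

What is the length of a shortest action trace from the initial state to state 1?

BFS to 1:
  L0 = {0}
  L1 = {2,3}
  L2 = {1}
1 enters at depth 2; path a·b

Answer: 2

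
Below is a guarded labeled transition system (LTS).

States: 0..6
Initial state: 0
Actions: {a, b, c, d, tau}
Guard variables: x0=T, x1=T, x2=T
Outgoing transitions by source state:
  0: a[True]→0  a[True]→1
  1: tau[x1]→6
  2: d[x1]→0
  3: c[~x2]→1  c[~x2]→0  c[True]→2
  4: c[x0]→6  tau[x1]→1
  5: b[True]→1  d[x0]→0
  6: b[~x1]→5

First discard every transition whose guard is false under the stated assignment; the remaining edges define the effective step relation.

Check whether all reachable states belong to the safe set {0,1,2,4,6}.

Answer: INVARIANT HOLDS

Analysis:
Inv-set: {0,1,2,4,6}
R = {0,1,6}
  0: ✓
  1: ✓
  6: ✓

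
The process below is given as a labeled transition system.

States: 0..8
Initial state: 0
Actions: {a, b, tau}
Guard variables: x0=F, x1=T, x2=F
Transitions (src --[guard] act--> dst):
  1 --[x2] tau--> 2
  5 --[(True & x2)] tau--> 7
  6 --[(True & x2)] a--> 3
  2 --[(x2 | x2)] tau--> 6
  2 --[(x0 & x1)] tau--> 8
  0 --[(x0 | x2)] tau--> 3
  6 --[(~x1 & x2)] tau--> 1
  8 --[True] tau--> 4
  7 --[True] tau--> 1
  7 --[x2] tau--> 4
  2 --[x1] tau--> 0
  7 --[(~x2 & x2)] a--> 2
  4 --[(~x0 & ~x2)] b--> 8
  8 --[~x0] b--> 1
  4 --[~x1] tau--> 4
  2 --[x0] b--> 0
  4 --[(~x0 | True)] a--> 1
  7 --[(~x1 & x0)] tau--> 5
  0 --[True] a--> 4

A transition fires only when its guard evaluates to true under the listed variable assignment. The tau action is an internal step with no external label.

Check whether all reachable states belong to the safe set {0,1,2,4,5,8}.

Inv-set: {0,1,2,4,5,8}
Reach set: {0,1,4,8}
  0: ok
  1: ok
  4: ok
  8: ok

Answer: INVARIANT HOLDS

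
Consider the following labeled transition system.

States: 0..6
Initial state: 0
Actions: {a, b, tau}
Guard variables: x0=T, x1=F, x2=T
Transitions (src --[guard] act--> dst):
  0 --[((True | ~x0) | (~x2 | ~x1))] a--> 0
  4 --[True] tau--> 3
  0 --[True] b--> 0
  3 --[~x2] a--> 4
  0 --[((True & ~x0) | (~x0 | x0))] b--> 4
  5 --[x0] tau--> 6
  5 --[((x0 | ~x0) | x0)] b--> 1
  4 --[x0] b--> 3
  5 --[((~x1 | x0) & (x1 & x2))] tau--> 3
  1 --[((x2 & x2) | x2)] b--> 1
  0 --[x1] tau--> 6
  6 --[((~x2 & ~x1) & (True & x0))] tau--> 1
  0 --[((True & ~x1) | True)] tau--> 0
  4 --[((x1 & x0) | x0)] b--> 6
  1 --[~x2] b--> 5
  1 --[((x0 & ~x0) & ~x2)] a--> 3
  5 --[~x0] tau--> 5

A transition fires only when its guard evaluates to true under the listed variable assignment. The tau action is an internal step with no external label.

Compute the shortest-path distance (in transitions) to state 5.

Layered search for 5:
  L0 = {0}
  L1 = {4}
  L2 = {3,6}
5 never appears.

Answer: UNREACHABLE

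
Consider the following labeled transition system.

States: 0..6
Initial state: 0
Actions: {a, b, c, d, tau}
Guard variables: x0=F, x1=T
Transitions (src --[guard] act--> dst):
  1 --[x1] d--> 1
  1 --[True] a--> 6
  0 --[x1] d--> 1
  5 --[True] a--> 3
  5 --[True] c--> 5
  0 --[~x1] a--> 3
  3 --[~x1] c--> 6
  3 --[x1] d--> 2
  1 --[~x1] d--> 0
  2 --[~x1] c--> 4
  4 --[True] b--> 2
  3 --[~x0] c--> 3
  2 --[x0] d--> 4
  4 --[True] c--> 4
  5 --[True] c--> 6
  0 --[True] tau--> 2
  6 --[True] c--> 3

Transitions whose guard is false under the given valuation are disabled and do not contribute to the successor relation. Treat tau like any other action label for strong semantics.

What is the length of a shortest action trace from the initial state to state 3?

Answer: 3

Analysis:
Breadth-first toward 3:
  Layer 0: {0}
  Layer 1: {1,2}
  Layer 2: {6}
  Layer 3: {3}
3 enters at depth 3; path d·a·c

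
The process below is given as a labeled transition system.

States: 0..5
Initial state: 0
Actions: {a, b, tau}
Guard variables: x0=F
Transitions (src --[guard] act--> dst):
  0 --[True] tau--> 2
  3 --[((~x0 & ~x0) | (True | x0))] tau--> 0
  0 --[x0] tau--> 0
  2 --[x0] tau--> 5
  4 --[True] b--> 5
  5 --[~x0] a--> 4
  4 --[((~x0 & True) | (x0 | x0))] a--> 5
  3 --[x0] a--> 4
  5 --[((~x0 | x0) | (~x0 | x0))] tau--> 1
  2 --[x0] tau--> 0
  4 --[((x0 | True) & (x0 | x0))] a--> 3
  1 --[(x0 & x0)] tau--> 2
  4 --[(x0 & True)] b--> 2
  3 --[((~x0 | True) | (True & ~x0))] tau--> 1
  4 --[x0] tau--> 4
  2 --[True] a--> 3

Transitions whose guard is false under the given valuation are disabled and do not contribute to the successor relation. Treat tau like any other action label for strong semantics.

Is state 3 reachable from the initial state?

Answer: REACHABLE

Trace:
8 transition(s) survive guard evaluation.
L0 = {0}
L1 = {2}  cumulative {0,2}
L2 = {3}  cumulative {0,2,3}
L3 = {1}  cumulative {0,1,2,3}
R = {0,1,2,3}
trace reaching 3: tau·a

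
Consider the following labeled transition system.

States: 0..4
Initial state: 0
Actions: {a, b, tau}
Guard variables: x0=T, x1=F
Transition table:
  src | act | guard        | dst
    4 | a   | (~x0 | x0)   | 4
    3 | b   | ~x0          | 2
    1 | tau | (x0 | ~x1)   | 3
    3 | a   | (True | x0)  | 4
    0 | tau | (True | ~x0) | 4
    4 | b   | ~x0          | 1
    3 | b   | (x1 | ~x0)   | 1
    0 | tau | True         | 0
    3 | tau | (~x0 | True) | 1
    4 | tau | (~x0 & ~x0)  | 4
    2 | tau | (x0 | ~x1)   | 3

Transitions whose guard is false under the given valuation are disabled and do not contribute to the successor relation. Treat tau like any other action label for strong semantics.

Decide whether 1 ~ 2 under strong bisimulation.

Refine partition for ~:
  round 0: {{0,1,2,3,4}}
  round 1: {{0,1,2},{3},{4}}
  round 2: {{0},{1,2},{3},{4}}
Fixed point at round 3; 4 class(es).
class of 1: {1,2}; class of 2: {1,2}

Answer: BISIMILAR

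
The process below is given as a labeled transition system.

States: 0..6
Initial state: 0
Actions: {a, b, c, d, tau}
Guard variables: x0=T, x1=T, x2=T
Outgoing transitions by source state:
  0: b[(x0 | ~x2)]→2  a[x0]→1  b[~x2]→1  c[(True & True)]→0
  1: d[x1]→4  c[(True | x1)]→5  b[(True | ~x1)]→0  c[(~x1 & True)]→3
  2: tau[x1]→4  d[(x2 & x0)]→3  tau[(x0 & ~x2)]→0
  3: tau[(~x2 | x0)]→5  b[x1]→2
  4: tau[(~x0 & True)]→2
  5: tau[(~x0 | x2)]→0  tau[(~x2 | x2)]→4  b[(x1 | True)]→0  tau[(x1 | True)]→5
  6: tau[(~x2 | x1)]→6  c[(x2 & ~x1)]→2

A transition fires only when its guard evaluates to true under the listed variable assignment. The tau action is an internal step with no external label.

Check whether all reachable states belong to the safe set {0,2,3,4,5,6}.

Safe = {0,2,3,4,5,6}
R = {0,1,2,3,4,5}
  0: safe
  1: VIOLATES
  2: safe
  3: safe
  4: safe
  5: safe
witness against invariant: a → 1

Answer: INVARIANT VIOLATED at state 1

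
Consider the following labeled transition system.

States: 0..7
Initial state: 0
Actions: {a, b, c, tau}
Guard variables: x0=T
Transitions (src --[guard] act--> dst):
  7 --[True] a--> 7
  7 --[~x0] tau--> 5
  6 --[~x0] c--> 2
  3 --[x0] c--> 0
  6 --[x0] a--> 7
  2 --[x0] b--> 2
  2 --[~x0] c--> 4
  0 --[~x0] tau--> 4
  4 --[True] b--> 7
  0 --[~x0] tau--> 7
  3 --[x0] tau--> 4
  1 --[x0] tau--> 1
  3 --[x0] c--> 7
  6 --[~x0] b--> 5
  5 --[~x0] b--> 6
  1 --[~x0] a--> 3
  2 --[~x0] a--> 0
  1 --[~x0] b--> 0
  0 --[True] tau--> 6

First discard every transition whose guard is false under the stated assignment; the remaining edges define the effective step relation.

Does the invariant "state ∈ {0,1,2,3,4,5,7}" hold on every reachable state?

Answer: INVARIANT VIOLATED at state 6

Working:
Allowed set {0,1,2,3,4,5,7}
Reach set: {0,6,7}
  0: ✓
  6: ✗ unsafe
  7: ✓
witness against invariant: tau → 6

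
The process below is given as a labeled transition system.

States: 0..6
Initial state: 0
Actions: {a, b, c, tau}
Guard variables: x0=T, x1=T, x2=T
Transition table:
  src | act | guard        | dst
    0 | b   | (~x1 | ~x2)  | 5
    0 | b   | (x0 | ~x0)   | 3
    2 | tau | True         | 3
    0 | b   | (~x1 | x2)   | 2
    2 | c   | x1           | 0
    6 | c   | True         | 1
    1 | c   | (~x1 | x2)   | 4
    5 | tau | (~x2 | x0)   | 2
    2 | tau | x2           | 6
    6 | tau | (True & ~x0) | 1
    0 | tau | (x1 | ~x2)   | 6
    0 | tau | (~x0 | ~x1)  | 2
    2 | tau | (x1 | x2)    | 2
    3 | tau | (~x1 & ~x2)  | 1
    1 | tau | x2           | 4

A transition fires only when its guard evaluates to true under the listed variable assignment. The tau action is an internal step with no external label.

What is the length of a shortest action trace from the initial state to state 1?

Answer: 2

Trace:
Layered search for 1:
  Layer 0: {0}
  Layer 1: {2,3,6}
  Layer 2: {1}
first hit 1 at d=2 via tau·c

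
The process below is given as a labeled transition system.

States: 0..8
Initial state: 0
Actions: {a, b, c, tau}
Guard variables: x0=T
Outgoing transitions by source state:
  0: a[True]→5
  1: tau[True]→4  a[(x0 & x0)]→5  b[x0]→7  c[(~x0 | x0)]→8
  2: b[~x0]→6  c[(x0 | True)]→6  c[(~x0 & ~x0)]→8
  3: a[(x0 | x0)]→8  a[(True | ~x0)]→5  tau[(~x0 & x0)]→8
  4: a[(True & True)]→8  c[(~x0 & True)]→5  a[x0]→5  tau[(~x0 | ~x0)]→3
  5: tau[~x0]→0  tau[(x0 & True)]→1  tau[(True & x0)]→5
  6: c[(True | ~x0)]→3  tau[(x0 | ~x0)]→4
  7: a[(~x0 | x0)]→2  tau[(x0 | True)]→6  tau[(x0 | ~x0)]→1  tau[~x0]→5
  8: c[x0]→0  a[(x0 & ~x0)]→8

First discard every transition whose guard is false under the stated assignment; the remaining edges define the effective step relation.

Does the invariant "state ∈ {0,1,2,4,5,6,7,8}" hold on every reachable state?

Answer: INVARIANT VIOLATED at state 3

Working:
Inv-set: {0,1,2,4,5,6,7,8}
Reachable = {0,1,2,3,4,5,6,7,8}
  0: ✓
  1: ✓
  2: ✓
  3: outside
  4: ✓
  5: ✓
  6: ✓
  7: ✓
  8: ✓
counterexample path to 3: a·tau·b·tau·c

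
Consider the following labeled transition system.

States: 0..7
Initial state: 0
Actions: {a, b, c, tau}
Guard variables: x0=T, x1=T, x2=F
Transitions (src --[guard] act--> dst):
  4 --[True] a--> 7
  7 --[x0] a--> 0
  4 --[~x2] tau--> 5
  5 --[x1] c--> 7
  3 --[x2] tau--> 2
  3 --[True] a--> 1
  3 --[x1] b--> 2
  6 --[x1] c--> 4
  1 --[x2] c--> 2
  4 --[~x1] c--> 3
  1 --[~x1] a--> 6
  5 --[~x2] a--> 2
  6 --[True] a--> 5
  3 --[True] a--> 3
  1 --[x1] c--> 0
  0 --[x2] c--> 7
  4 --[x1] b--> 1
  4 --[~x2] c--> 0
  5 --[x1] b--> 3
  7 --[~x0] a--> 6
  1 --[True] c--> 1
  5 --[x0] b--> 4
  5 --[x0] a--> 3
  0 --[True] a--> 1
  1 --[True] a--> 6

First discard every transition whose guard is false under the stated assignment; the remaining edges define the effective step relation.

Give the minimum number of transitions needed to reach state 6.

Breadth-first toward 6:
  depth 0: {0}
  depth 1: {1}
  depth 2: {6}
6 enters at depth 2; path a·a

Answer: 2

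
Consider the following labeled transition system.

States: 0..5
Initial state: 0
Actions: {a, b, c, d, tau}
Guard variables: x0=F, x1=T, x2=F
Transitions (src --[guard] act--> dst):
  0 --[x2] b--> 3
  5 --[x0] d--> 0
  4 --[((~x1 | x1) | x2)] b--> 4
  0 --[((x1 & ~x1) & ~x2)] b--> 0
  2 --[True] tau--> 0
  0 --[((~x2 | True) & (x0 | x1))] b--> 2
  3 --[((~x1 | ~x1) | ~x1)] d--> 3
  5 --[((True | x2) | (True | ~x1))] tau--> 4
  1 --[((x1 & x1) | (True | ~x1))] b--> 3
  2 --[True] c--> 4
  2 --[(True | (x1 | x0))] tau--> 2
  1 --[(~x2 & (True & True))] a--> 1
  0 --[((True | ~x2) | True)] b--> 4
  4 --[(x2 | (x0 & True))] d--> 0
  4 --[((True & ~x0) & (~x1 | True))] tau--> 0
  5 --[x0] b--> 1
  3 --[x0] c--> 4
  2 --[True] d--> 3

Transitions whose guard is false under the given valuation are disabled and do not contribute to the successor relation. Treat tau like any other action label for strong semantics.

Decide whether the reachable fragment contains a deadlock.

Answer: DEADLOCK at state 3

Trace:
R = {0,2,3,4}
  0: b→2  b→4  [2 out]
  2: c→4  d→3  tau→0  tau→2  [4 out]
  3: ∅  [deadlock]
  4: b→4  tau→0  [2 out]
witness 3: b·d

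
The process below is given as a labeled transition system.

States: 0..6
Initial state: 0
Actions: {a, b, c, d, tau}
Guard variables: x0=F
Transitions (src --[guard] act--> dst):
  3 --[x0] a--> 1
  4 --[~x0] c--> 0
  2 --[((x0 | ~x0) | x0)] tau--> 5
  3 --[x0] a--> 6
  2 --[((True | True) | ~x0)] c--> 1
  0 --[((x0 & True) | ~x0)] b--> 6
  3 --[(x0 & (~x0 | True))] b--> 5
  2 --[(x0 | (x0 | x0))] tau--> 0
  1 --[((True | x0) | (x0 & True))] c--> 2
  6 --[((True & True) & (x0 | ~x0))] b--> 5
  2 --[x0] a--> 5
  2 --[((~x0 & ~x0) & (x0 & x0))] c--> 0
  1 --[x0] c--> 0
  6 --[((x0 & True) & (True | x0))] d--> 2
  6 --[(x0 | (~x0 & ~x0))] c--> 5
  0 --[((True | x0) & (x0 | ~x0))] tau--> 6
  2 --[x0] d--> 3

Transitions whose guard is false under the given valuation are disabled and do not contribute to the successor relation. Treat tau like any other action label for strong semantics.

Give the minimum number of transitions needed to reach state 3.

Answer: UNREACHABLE

Working:
Layered search for 3:
  depth 0: {0}
  depth 1: {6}
  depth 2: {5}
3 never appears.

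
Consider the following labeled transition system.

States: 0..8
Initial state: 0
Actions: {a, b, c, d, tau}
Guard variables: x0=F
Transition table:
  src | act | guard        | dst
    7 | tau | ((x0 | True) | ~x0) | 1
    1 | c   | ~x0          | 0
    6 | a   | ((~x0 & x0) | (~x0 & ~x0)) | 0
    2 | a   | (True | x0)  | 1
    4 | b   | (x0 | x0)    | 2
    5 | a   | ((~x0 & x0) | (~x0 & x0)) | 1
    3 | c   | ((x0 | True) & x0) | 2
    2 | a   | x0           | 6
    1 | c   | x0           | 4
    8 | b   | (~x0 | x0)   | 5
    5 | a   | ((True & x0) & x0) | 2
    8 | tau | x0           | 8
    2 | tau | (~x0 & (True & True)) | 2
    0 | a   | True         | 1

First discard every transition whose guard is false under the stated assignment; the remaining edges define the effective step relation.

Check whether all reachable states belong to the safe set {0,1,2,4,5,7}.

Inv-set: {0,1,2,4,5,7}
R = {0,1}
  0: safe
  1: safe

Answer: INVARIANT HOLDS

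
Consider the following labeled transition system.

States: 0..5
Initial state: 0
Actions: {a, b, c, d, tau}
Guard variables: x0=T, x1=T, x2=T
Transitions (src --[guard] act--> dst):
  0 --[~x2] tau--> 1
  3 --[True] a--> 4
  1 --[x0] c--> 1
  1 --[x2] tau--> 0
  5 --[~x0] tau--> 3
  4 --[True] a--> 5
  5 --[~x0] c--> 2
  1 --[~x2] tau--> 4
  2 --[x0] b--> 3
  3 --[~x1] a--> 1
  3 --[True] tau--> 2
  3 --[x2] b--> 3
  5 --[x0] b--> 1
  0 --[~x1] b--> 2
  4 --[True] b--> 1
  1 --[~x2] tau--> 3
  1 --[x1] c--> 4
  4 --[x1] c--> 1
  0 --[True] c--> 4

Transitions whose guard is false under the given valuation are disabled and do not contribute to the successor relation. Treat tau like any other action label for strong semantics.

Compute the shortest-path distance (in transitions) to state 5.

Layered search for 5:
  L0 = {0}
  L1 = {4}
  L2 = {1,5}
depth(5)=2, e.g. c·a

Answer: 2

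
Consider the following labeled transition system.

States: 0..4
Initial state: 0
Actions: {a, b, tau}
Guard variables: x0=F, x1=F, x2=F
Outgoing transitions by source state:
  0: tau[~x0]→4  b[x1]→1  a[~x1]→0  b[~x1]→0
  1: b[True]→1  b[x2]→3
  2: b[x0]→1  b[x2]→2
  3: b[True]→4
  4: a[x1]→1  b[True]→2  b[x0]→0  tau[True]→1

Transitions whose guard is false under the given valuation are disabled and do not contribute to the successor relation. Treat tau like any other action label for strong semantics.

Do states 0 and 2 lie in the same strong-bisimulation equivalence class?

Bisimulation quotient by refinement:
  π0 = {{0,1,2,3,4}}
  π1 = {{0},{1,3},{2},{4}}
  π2 = {{0},{1},{2},{3},{4}}
Fixed point at round 3; 5 class(es).
class of 0: {0}; class of 2: {2}

Answer: NOT BISIMILAR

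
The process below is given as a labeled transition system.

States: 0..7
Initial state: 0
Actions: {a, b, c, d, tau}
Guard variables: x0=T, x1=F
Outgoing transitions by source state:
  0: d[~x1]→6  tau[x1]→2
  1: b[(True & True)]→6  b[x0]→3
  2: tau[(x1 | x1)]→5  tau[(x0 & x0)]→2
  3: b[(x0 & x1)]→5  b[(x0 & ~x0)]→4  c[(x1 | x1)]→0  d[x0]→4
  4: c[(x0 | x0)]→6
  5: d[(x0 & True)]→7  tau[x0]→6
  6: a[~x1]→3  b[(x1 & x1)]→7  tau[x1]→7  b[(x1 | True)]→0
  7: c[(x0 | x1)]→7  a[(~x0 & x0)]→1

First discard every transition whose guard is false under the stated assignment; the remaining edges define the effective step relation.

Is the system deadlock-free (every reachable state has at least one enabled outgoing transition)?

Answer: DEADLOCK-FREE

Analysis:
R = {0,3,4,6}
  0: d→6  [1 out]
  3: d→4  [1 out]
  4: c→6  [1 out]
  6: a→3  b→0  [2 out]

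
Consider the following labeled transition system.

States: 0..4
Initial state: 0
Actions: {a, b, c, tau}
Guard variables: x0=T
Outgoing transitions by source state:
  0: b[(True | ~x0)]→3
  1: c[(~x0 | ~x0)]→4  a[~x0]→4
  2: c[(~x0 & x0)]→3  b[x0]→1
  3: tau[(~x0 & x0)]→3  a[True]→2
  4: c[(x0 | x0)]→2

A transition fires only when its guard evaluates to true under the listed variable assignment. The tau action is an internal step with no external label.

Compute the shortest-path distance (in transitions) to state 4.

Breadth-first toward 4:
  L0 = {0}
  L1 = {3}
  L2 = {2}
  L3 = {1}
4 never appears.

Answer: UNREACHABLE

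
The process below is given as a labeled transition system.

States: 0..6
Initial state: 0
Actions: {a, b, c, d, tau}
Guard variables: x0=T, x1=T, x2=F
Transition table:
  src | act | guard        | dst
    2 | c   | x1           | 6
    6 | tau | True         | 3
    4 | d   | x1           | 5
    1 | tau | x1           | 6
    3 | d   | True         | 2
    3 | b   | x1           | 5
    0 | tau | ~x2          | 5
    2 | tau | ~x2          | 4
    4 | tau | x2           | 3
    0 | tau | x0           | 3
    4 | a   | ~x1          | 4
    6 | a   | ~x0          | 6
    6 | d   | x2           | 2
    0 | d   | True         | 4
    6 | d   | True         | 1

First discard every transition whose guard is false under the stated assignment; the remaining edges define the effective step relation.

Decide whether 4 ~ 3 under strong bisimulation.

Answer: NOT BISIMILAR

Analysis:
Compute ~ classes (split until stable):
  round 0: {{0,1,2,3,4,5,6}}
  round 1: {{0,6},{1},{2},{3},{4},{5}}
  round 2: {{0},{1},{2},{3},{4},{5},{6}}
stable after 3 split(s): 7 block(s)
class of 4: {4}; class of 3: {3}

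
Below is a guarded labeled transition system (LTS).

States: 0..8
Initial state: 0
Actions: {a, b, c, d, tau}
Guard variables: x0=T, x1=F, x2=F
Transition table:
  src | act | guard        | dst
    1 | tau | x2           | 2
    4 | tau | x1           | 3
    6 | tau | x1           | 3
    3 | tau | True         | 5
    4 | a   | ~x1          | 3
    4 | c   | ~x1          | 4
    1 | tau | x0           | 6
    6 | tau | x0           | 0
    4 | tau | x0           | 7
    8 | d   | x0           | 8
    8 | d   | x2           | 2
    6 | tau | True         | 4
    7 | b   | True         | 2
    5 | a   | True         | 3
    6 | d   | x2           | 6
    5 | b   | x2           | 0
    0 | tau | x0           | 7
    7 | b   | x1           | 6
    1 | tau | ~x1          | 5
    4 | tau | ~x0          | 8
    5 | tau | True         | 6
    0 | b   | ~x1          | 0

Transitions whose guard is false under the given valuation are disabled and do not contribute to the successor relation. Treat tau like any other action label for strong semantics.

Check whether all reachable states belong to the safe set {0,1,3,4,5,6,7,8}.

Answer: INVARIANT VIOLATED at state 2

Trace:
Inv-set: {0,1,3,4,5,6,7,8}
R = {0,2,7}
  0: ✓
  2: ✗ unsafe
  7: ✓
witness against invariant: tau·b → 2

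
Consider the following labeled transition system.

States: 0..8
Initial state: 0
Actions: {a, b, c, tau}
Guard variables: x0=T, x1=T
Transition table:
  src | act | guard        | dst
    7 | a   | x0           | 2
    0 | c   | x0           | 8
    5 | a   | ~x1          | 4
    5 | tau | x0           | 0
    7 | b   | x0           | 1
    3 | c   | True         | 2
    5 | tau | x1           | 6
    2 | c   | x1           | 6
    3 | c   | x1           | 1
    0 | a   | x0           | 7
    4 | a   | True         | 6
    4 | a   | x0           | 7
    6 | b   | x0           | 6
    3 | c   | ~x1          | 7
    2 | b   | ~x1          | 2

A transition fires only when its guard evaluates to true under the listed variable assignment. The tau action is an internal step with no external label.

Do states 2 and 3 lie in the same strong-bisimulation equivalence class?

Refine partition for ~:
  P[0] = {{0,1,2,3,4,5,6,7,8}}
  P[1] = {{0},{1,8},{2,3},{4},{5},{6},{7}}
  P[2] = {{0},{1,8},{2},{3},{4},{5},{6},{7}}
Fixed point at round 3; 8 class(es).
class of 2: {2}; class of 3: {3}

Answer: NOT BISIMILAR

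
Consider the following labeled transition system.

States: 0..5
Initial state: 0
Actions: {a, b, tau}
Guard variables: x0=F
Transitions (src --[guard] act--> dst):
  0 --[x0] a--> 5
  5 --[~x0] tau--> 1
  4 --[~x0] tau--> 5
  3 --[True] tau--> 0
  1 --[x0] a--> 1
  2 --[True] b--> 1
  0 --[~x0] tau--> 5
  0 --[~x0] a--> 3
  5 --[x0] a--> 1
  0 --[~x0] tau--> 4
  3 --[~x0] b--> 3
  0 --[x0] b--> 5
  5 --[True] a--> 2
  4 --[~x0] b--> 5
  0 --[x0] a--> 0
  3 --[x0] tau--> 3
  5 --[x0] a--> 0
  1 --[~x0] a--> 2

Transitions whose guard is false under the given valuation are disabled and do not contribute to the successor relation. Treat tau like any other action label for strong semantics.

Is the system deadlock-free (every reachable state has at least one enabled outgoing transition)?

Reach set: {0,1,2,3,4,5}
  0: a→3  tau→4  tau→5  [3 exit(s)]
  1: a→2  [1 exit(s)]
  2: b→1  [1 exit(s)]
  3: b→3  tau→0  [2 exit(s)]
  4: b→5  tau→5  [2 exit(s)]
  5: a→2  tau→1  [2 exit(s)]

Answer: DEADLOCK-FREE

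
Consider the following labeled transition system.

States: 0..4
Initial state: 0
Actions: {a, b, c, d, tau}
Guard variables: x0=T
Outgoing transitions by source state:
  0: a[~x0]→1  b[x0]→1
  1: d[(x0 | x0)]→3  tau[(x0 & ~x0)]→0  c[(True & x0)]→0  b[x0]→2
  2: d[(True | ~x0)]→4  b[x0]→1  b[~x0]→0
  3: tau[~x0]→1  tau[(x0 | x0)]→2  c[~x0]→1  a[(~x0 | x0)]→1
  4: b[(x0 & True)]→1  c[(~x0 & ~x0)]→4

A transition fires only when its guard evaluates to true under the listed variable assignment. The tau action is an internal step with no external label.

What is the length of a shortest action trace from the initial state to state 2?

Breadth-first toward 2:
  L0 = {0}
  L1 = {1}
  L2 = {2,3}
first hit 2 at d=2 via b·b

Answer: 2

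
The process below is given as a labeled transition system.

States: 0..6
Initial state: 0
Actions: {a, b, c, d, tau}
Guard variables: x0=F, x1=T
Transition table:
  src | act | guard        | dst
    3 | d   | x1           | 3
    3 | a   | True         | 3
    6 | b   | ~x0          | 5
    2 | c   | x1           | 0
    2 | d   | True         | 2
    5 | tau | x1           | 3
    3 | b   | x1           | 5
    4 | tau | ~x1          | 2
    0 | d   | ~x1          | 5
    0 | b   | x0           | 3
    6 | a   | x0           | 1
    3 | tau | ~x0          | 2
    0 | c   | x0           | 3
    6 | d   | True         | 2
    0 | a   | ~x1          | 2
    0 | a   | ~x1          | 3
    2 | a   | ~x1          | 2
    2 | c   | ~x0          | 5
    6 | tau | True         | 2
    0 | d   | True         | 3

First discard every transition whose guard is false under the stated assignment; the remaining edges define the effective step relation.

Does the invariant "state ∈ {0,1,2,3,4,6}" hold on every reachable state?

Inv-set: {0,1,2,3,4,6}
R = {0,2,3,5}
  0: ✓
  2: ✓
  3: ✓
  5: ✗ unsafe
witness against invariant: d·b → 5

Answer: INVARIANT VIOLATED at state 5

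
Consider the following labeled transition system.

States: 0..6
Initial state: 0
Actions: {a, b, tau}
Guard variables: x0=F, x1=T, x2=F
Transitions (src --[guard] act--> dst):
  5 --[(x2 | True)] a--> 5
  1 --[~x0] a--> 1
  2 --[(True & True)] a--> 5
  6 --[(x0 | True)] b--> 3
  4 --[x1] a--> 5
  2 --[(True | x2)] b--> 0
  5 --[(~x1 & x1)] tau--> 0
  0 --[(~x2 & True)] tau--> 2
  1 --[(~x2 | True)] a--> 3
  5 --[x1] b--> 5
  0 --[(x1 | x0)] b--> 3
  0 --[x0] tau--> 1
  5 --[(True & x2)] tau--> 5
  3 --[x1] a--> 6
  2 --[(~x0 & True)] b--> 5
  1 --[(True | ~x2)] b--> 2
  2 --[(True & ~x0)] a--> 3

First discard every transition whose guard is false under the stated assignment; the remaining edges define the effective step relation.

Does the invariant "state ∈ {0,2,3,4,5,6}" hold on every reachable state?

Answer: INVARIANT HOLDS

Analysis:
Allowed set {0,2,3,4,5,6}
R = {0,2,3,5,6}
  0: ✓
  2: ✓
  3: ✓
  5: ✓
  6: ✓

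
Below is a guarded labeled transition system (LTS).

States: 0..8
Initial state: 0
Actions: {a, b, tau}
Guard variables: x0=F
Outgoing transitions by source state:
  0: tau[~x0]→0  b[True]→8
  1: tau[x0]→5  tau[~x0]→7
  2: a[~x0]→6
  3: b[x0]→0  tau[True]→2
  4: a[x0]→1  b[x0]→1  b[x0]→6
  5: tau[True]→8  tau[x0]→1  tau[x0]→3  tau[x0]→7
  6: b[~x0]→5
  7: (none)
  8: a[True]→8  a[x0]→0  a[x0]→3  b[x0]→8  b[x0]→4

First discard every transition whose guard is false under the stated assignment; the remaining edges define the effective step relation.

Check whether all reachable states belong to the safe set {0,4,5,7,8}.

Answer: INVARIANT HOLDS

Trace:
Safe = {0,4,5,7,8}
Reachable = {0,8}
  0: ✓
  8: ✓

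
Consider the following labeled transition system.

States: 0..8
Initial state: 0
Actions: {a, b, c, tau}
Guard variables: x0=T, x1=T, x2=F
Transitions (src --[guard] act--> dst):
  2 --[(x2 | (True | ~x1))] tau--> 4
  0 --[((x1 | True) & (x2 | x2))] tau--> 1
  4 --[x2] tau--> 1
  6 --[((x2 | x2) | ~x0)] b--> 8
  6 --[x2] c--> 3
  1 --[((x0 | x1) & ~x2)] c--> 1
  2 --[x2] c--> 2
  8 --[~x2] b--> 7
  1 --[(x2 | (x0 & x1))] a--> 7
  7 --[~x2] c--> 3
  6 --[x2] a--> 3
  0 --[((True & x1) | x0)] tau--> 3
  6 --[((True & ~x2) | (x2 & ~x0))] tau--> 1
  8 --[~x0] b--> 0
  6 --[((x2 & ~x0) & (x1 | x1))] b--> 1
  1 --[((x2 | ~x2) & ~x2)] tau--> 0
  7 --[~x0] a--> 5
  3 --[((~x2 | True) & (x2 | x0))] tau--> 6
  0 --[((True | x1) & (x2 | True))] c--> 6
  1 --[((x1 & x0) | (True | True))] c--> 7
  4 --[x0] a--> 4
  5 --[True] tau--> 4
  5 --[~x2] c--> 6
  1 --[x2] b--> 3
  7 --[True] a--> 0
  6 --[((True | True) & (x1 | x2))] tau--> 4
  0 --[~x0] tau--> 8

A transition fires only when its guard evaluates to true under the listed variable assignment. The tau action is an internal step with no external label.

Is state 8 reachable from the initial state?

After dropping false guards: 16 live edges.
L0 = {0}
L1 = {3,6}  total {0,3,6}
L2 = {1,4}  total {0,1,3,4,6}
L3 = {7}  total {0,1,3,4,6,7}
R = {0,1,3,4,6,7}

Answer: UNREACHABLE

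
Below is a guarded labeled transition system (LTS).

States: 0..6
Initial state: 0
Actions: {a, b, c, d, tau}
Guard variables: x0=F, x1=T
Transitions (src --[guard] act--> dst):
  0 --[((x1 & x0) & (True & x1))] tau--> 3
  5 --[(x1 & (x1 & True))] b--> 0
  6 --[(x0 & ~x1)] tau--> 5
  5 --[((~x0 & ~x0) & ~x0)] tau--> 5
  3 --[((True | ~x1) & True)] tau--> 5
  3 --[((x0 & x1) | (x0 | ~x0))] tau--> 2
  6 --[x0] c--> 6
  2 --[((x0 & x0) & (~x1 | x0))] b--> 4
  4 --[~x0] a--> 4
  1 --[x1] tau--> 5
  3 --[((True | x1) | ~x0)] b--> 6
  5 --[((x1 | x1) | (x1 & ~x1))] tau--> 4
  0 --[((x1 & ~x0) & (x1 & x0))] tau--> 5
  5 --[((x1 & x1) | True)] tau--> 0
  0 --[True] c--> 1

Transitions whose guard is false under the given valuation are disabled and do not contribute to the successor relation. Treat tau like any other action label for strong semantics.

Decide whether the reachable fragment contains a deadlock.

R = {0,1,4,5}
  0: c→1  [deg 1]
  1: tau→5  [deg 1]
  4: a→4  [deg 1]
  5: b→0  tau→0  tau→4  tau→5  [deg 4]

Answer: DEADLOCK-FREE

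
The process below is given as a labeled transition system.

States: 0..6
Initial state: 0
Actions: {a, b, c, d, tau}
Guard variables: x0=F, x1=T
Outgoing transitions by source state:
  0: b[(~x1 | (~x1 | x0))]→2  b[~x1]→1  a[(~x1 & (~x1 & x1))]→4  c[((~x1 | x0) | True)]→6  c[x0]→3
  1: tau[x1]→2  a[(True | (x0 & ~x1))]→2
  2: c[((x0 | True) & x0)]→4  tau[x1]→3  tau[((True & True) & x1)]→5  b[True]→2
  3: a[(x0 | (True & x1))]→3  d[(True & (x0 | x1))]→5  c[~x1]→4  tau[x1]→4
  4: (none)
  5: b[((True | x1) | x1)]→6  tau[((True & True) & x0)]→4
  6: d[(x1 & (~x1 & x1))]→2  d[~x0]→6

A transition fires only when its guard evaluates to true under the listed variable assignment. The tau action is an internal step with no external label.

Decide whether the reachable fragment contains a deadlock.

R = {0,6}
  0: c→6  [1 exit(s)]
  6: d→6  [1 exit(s)]

Answer: DEADLOCK-FREE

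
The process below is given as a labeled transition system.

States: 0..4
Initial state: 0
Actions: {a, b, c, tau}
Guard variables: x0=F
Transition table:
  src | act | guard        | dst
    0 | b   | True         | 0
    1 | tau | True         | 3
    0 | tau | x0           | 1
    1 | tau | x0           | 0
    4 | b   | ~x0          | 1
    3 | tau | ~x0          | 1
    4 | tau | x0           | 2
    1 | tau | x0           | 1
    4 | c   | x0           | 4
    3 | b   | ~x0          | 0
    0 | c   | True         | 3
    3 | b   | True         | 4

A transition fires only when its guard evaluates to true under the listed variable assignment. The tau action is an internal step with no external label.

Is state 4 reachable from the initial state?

7 transition(s) survive guard evaluation.
Layer 0: {0}
Layer 1: {3}  total {0,3}
Layer 2: {1,4}  total {0,1,3,4}
Reach set: {0,1,3,4}
witness 4: c·b

Answer: REACHABLE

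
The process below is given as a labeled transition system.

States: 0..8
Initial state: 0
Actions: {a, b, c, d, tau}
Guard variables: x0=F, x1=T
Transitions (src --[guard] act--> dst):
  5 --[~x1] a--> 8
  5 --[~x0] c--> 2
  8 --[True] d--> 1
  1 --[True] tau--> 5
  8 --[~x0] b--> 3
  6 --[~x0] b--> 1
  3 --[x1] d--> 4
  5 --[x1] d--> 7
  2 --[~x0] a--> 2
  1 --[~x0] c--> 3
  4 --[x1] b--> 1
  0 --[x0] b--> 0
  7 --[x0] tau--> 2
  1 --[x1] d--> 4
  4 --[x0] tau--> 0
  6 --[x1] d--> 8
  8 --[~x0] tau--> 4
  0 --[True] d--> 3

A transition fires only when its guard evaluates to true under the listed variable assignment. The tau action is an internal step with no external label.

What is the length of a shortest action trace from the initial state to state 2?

Answer: 5

Working:
BFS to 2:
  Layer 0: {0}
  Layer 1: {3}
  Layer 2: {4}
  Layer 3: {1}
  Layer 4: {5}
  Layer 5: {2,7}
depth(2)=5, e.g. d·d·b·tau·c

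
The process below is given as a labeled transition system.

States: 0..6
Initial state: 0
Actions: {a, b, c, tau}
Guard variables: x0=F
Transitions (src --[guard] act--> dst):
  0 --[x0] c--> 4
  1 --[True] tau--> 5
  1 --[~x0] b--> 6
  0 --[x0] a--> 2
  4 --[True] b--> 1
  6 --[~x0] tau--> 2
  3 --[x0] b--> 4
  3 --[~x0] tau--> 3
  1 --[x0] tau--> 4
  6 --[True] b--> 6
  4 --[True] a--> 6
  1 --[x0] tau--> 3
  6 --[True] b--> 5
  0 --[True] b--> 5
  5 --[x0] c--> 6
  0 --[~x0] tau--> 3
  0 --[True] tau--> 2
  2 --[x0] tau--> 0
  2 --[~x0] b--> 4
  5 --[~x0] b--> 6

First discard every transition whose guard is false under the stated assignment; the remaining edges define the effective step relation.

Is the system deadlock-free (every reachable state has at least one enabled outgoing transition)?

Reach set: {0,1,2,3,4,5,6}
  0: b→5  tau→2  tau→3  [3 exit(s)]
  1: b→6  tau→5  [2 exit(s)]
  2: b→4  [1 exit(s)]
  3: tau→3  [1 exit(s)]
  4: a→6  b→1  [2 exit(s)]
  5: b→6  [1 exit(s)]
  6: b→5  b→6  tau→2  [3 exit(s)]

Answer: DEADLOCK-FREE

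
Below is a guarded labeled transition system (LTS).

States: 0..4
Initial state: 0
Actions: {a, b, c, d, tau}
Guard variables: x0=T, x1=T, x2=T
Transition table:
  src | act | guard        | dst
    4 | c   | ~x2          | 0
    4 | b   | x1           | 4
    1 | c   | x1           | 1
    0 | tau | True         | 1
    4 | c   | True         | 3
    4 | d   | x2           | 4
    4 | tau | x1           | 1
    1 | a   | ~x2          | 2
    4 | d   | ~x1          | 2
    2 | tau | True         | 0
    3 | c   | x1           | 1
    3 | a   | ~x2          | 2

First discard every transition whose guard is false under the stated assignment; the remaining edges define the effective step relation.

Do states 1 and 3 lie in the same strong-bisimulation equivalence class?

Bisimulation quotient by refinement:
  π0 = {{0,1,2,3,4}}
  π1 = {{0,2},{1,3},{4}}
  π2 = {{0},{1,3},{2},{4}}
stable after 3 split(s): 4 block(s)
class of 1: {1,3}; class of 3: {1,3}

Answer: BISIMILAR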